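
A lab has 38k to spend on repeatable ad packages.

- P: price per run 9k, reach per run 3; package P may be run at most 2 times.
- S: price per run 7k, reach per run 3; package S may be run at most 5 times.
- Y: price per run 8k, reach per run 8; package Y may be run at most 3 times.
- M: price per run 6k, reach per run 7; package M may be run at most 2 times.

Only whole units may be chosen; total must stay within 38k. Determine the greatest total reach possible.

This is a bounded integer knapsack.
Take 3×Y and 2×M: price 36 ≤ 38, reach 3·8 + 2·7 = 38.
M has the best ratio (7/6) and is taken to its limit of 2; remaining capacity is filled optimally with the others.

38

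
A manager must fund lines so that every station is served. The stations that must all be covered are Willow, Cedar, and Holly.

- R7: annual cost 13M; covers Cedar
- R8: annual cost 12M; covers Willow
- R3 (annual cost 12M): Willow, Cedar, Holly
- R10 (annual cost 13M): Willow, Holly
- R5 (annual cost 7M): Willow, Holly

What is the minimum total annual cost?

12

The greedy cost-per-new-station heuristic would pick R5 and R3 for 19, but a cheaper cover exists.
R3 alone covers Willow, Cedar, Holly — every station.
Total annual cost: 12.
No cover costs less than 12.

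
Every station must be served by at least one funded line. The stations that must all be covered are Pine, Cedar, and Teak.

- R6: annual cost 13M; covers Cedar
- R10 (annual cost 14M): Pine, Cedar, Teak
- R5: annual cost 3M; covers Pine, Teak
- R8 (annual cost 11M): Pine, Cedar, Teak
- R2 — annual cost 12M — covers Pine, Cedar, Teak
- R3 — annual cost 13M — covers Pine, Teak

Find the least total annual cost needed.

The greedy cost-per-new-station heuristic would pick R5 and R8 for 14, but a cheaper cover exists.
R8 alone covers Pine, Cedar, Teak — every station.
Total annual cost: 11.
No cover costs less than 11.

11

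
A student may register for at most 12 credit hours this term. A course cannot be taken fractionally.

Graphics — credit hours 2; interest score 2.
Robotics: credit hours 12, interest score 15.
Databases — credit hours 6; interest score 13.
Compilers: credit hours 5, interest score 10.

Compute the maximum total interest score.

23

This is a 0-1 knapsack instance.
Graphics + Databases: credit hours 2 + 6 = 8 ≤ 12, interest score 2 + 13 = 15.
Robotics: credit hours 12 ≤ 12, interest score 15.
Databases + Compilers: credit hours 6 + 5 = 11 ≤ 12, interest score 13 + 10 = 23.
Best is Databases and Compilers with total interest score 23.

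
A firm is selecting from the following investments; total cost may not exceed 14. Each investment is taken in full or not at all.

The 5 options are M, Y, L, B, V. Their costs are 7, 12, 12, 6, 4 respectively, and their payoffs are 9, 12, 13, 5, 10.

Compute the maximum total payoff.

19

This is an integer program with binary decision variables.
Allowing fractional choices, the relaxed optimum would be about 22.2, but investments are indivisible.
B + V: cost 6 + 4 = 10 ≤ 14, payoff 5 + 10 = 15.
M + V: cost 7 + 4 = 11 ≤ 14, payoff 9 + 10 = 19.
Best is M and V with total payoff 19.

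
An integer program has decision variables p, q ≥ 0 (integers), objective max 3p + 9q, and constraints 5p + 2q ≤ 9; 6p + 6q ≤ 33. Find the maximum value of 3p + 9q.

36

Relaxing integrality, the LP optimum is 40.50 at (p,q) = (0, 4.5), which is not an integer point.
(p,q)=(0,4): 5·0+2·4=8≤9, 6·0+6·4=24≤33, objective 36.
(p,q)=(0,3): 5·0+2·3=6≤9, 6·0+6·3=18≤33, objective 27.
Maximum is 36 at (p,q)=(0,4).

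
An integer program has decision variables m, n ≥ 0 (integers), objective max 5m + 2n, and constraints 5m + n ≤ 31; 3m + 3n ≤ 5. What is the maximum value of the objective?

(m,n)=(1,0): 5·1+1·0=5≤31, 3·1+3·0=3≤5, objective 5.
(m,n)=(0,1): 5·0+1·1=1≤31, 3·0+3·1=3≤5, objective 2.
(m,n)=(0,0): 5·0+1·0=0≤31, 3·0+3·0=0≤5, objective 0.
The best lattice point is (1,0), giving 5.

5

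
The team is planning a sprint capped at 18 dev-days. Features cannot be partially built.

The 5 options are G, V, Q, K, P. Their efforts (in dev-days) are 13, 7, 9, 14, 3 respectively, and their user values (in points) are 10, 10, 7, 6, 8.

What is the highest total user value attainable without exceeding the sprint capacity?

Allowing fractional choices, the relaxed optimum would be about 24.2, but features are indivisible.
G + P: effort 13 + 3 = 16 ≤ 18, user value 10 + 8 = 18.
V + P: effort 7 + 3 = 10 ≤ 18, user value 10 + 8 = 18.
The maximum user value is 18; one optimal choice is V and P.

18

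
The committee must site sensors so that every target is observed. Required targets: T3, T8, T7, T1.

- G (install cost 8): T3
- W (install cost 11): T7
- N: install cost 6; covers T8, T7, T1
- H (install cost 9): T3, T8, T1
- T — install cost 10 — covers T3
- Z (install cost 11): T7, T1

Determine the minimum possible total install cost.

14

Choose G and N: together they cover T3, T8, T7, T1 — every target.
Total install cost: 8 + 6 = 14.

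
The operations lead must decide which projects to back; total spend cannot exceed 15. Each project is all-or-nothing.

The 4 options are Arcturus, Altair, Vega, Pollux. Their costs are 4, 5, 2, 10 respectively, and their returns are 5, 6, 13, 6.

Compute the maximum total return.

24

Altair + Vega: cost 5 + 2 = 7 ≤ 15, return 6 + 13 = 19.
Arcturus + Altair + Vega: cost 4 + 5 + 2 = 11 ≤ 15, return 5 + 6 + 13 = 24.
Vega + Pollux: cost 2 + 10 = 12 ≤ 15, return 13 + 6 = 19.
Best is Arcturus, Altair, and Vega with total return 24.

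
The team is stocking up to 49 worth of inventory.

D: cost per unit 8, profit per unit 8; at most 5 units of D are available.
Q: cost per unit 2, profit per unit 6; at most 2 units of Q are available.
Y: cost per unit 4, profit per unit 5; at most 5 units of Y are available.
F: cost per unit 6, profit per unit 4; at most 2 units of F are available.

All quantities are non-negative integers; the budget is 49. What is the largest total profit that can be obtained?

61

This is a bounded integer knapsack.
4×D, 2×Q, and 3×Y: cost 48 ≤ 49, profit 4·8 + 2·6 + 3·5 = 59.
3×D, 2×Q, and 5×Y: cost 48 ≤ 49, profit 3·8 + 2·6 + 5·5 = 61.
Best is 61.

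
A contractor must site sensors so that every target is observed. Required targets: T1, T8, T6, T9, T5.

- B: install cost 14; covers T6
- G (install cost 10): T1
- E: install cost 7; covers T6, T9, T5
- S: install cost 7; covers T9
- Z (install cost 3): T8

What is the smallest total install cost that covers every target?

Choose G, E, and Z: together they cover T1, T8, T6, T9, T5 — every target.
Total install cost: 10 + 7 + 3 = 20.
No cover costs less than 20.

20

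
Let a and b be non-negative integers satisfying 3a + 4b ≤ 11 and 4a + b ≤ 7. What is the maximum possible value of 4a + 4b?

12

The continuous relaxation peaks at (1.31, 1.77) with value 12.31; rounding to a feasible lattice point costs some objective.
(a,b)=(1,2): 3·1+4·2=11≤11, 4·1+1·2=6≤7, objective 12.
(a,b)=(1,1): 3·1+4·1=7≤11, 4·1+1·1=5≤7, objective 8.
(a,b)=(0,2): 3·0+4·2=8≤11, 4·0+1·2=2≤7, objective 8.
Maximum is 12 at (a,b)=(1,2).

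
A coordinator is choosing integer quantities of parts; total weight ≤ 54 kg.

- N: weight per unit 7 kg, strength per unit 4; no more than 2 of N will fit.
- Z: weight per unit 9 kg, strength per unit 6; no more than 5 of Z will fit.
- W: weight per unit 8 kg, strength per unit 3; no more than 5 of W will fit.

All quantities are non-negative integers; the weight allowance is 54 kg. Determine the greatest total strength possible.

34

Take 1×N and 5×Z: weight 52 ≤ 54, strength 1·4 + 5·6 = 34.
Z has the best ratio (6/9) and is taken to its limit of 5; remaining capacity is filled optimally with the others.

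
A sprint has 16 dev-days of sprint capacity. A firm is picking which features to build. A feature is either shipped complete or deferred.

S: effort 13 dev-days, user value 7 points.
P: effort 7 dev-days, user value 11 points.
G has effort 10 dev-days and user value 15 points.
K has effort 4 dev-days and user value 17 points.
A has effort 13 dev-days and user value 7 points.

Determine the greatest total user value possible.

32

This is an integer program with binary decision variables.
G + K: effort 10 + 4 = 14 ≤ 16, user value 15 + 17 = 32.
P + K: effort 7 + 4 = 11 ≤ 16, user value 11 + 17 = 28.
K: effort 4 ≤ 16, user value 17.
Best is G and K with total user value 32.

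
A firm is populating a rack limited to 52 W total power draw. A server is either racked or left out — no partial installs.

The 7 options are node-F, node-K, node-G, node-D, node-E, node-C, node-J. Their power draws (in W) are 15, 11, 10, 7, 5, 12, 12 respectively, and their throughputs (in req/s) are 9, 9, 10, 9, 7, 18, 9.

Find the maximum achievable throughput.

55

node-K + node-G + node-D + node-E + node-C: power draw 11 + 10 + 7 + 5 + 12 = 45 ≤ 52, throughput 9 + 10 + 9 + 7 + 18 = 53.
node-G + node-D + node-E + node-C + node-J: power draw 10 + 7 + 5 + 12 + 12 = 46 ≤ 52, throughput 10 + 9 + 7 + 18 + 9 = 53.
node-K + node-G + node-D + node-C + node-J: power draw 11 + 10 + 7 + 12 + 12 = 52 ≤ 52, throughput 9 + 10 + 9 + 18 + 9 = 55.
Best is node-K, node-G, node-D, node-C, and node-J with total throughput 55.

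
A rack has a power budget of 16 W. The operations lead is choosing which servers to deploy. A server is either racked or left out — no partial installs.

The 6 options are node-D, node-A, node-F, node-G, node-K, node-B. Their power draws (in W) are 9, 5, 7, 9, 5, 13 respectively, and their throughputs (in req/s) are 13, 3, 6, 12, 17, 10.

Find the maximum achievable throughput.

node-F + node-K: power draw 7 + 5 = 12 ≤ 16, throughput 6 + 17 = 23.
node-G + node-K: power draw 9 + 5 = 14 ≤ 16, throughput 12 + 17 = 29.
node-D + node-K: power draw 9 + 5 = 14 ≤ 16, throughput 13 + 17 = 30.
Best is node-D and node-K with total throughput 30.

30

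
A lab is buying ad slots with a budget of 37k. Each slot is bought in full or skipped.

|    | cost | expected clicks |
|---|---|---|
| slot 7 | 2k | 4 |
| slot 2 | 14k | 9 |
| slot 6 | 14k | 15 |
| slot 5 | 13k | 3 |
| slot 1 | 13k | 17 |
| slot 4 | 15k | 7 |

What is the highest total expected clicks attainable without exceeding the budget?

36

slot 6 + slot 1: cost 14 + 13 = 27 ≤ 37, expected clicks 15 + 17 = 32.
slot 7 + slot 6 + slot 1: cost 2 + 14 + 13 = 29 ≤ 37, expected clicks 4 + 15 + 17 = 36.
Best is slot 7, slot 6, and slot 1 with total expected clicks 36.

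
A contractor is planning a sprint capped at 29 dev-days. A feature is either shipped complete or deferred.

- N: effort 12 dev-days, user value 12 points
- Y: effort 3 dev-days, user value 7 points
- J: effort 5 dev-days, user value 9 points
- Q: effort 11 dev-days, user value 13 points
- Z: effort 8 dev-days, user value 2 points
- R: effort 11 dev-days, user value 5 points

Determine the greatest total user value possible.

34

Allowing fractional choices, the relaxed optimum would be about 39.0, but features are indivisible.
N + J + Q: effort 12 + 5 + 11 = 28 ≤ 29, user value 12 + 9 + 13 = 34.
N + Y + Q: effort 12 + 3 + 11 = 26 ≤ 29, user value 12 + 7 + 13 = 32.
Y + J + Q + Z: effort 3 + 5 + 11 + 8 = 27 ≤ 29, user value 7 + 9 + 13 + 2 = 31.
Best is N, J, and Q with total user value 34.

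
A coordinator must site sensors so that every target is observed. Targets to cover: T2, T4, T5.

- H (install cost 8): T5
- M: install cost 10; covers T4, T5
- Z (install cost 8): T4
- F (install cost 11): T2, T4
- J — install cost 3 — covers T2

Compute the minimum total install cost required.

This is an integer covering problem.
Choose M and J: together they cover T2, T4, T5 — every target.
Total install cost: 10 + 3 = 13.
No cover costs less than 13.

13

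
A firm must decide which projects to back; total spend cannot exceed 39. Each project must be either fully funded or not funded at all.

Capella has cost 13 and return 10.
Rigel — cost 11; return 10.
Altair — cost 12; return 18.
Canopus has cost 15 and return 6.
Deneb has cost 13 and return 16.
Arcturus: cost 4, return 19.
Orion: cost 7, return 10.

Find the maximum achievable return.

63

Altair + Deneb + Arcturus + Orion: cost 12 + 13 + 4 + 7 = 36 ≤ 39, return 18 + 16 + 19 + 10 = 63.
Rigel + Altair + Arcturus + Orion: cost 11 + 12 + 4 + 7 = 34 ≤ 39, return 10 + 18 + 19 + 10 = 57.
Capella + Altair + Arcturus + Orion: cost 13 + 12 + 4 + 7 = 36 ≤ 39, return 10 + 18 + 19 + 10 = 57.
Best is Altair, Deneb, Arcturus, and Orion with total return 63.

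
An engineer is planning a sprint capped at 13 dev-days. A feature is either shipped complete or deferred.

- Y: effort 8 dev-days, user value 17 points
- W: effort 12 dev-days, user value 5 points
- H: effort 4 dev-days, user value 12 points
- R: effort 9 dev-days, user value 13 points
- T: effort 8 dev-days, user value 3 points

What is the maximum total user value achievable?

29

Take Y and H: effort 8 + 4 = 12 ≤ 13, user value 17 + 12 = 29.
No other feasible combination does better.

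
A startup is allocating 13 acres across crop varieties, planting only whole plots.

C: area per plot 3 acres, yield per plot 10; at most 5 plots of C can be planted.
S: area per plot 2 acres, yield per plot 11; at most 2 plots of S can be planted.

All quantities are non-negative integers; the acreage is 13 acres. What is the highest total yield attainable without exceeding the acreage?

52

S has the best ratio (11/2); taking only S gives at most 2×11 = 22 (stopped by the supply cap of 2).
Mixing does better — 3×C and 2×S: area 13 ≤ 13, yield 3·10 + 2·11 = 52.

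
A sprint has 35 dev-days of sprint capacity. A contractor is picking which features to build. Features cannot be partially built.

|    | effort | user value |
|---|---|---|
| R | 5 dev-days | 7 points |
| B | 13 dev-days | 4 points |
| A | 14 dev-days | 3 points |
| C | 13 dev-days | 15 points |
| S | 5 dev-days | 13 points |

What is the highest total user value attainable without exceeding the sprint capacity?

35

Take R, C, and S: effort 5 + 13 + 5 = 23 ≤ 35, user value 7 + 15 + 13 = 35.
No other feasible combination does better.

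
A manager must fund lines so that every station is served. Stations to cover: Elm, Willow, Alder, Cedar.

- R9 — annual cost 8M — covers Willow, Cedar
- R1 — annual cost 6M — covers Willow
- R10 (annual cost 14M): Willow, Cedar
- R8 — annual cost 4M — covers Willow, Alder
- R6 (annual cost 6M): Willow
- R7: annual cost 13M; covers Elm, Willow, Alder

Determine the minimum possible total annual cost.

This is an integer covering problem.
Choose R9 and R7: together they cover Elm, Willow, Alder, Cedar — every station.
Total annual cost: 8 + 13 = 21.

21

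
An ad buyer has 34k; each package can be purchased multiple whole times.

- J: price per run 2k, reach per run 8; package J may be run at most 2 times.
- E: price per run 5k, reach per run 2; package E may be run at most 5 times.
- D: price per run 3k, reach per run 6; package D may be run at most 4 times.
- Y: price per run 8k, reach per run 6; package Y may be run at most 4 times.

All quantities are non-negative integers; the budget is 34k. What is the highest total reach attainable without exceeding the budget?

2×J, 2×E, 4×D, and 1×Y: price 34 ≤ 34, reach 2·8 + 2·2 + 4·6 + 1·6 = 50.
2×J, 4×D, and 2×Y: price 32 ≤ 34, reach 2·8 + 4·6 + 2·6 = 52.
Best is 52.

52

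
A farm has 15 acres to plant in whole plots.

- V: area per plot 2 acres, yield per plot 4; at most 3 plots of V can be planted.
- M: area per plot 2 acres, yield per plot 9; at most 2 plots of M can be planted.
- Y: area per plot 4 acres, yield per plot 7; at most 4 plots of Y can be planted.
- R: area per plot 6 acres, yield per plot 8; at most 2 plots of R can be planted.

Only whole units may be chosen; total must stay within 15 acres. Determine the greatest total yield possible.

37

This is a bounded integer knapsack.
Take 3×V, 2×M, and 1×Y: area 14 ≤ 15, yield 3·4 + 2·9 + 1·7 = 37.
M has the best ratio (9/2) and is taken to its limit of 2; remaining capacity is filled optimally with the others.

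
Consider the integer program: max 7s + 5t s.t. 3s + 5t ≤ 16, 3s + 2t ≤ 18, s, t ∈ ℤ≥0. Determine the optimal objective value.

35

(s,t)=(5,0) is feasible, giving 35.
(s,t)=(4,0) is feasible, giving 28.
No feasible integer point exceeds 35.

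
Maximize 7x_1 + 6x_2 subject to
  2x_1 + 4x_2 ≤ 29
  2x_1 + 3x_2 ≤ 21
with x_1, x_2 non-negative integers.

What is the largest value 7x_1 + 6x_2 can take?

Relaxing integrality, the LP optimum is 73.50 at (x_1,x_2) = (10.5, 0), which is not an integer point.
(x_1,x_2)=(10,0) is feasible, giving 70.
(x_1,x_2)=(9,1) is feasible, giving 69.
No feasible integer point exceeds 70.

70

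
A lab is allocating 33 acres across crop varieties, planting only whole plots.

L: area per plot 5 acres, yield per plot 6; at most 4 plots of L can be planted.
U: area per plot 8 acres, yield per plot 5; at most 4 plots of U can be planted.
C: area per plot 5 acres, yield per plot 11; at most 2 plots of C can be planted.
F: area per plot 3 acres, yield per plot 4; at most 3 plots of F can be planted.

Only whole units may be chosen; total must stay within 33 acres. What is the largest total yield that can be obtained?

50

C has the best ratio (11/5); taking only C gives at most 2×11 = 22 (stopped by the supply cap of 2).
Mixing does better — 4×L, 2×C, and 1×F: area 33 ≤ 33, yield 4·6 + 2·11 + 1·4 = 50.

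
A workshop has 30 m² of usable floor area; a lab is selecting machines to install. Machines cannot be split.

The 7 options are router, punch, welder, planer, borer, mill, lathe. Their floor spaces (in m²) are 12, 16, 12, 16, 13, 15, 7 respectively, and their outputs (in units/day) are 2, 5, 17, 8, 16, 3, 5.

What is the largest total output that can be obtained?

33

welder + borer: floor space 12 + 13 = 25 ≤ 30, output 17 + 16 = 33.
welder + planer: floor space 12 + 16 = 28 ≤ 30, output 17 + 8 = 25.
Best is welder and borer with total output 33.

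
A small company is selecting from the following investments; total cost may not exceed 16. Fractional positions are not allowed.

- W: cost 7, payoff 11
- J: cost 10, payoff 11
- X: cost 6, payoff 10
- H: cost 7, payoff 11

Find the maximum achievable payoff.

22

Treat it as a binary knapsack problem.
W + H: cost 7 + 7 = 14 ≤ 16, payoff 11 + 11 = 22.
W + X: cost 7 + 6 = 13 ≤ 16, payoff 11 + 10 = 21.
X + H: cost 6 + 7 = 13 ≤ 16, payoff 10 + 11 = 21.
Best is W and H with total payoff 22.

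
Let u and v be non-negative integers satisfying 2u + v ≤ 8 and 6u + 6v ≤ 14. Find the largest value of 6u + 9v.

Relaxing integrality, the LP optimum is 21.00 at (u,v) = (0, 2.33), which is not an integer point.
(u,v)=(0,2): 2·0+1·2=2≤8, 6·0+6·2=12≤14, objective 18.
(u,v)=(1,1): 2·1+1·1=3≤8, 6·1+6·1=12≤14, objective 15.
No feasible integer point exceeds 18.

18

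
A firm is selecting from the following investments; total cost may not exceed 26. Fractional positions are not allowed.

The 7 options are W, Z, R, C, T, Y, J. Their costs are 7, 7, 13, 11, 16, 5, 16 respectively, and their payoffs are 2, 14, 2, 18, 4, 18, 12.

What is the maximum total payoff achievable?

This is an integer program with binary decision variables.
Take Z, C, and Y: cost 7 + 11 + 5 = 23 ≤ 26, payoff 14 + 18 + 18 = 50.
No other feasible combination does better.

50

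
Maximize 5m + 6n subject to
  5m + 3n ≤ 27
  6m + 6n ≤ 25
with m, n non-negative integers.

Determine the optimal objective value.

The continuous relaxation peaks at (0, 4.17) with value 25.00; rounding to a feasible lattice point costs some objective.
(m,n)=(0,4): 5·0+3·4=12≤27, 6·0+6·4=24≤25, objective 24.
(m,n)=(1,3): 5·1+3·3=14≤27, 6·1+6·3=24≤25, objective 23.
(m,n)=(0,3): 5·0+3·3=9≤27, 6·0+6·3=18≤25, objective 18.
No feasible integer point exceeds 24.

24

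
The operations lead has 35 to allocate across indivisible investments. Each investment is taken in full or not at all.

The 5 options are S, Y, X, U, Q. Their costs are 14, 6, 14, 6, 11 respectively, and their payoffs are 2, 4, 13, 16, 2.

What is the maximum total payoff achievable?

33

This is an integer program with binary decision variables.
Take Y, X, and U: cost 6 + 14 + 6 = 26 ≤ 35, payoff 4 + 13 + 16 = 33.
No other feasible combination does better.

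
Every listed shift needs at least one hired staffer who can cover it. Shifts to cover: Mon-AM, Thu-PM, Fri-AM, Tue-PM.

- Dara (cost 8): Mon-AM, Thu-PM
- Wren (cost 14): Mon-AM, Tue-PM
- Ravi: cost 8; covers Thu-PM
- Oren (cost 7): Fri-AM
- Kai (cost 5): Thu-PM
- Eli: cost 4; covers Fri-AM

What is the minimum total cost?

23

This is an integer covering problem.
The greedy cost-per-new-shift heuristic would pick Dara, Eli, and Wren for 26, but a cheaper cover exists.
Choose Wren, Kai, and Eli: together they cover Mon-AM, Thu-PM, Fri-AM, Tue-PM — every shift.
Total cost: 14 + 5 + 4 = 23.
No cover costs less than 23.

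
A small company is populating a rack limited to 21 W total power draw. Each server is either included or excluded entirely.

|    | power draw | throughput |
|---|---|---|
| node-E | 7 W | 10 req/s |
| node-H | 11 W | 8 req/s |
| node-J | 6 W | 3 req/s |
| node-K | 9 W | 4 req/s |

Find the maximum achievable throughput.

node-E + node-J: power draw 7 + 6 = 13 ≤ 21, throughput 10 + 3 = 13.
node-E + node-H: power draw 7 + 11 = 18 ≤ 21, throughput 10 + 8 = 18.
node-E + node-K: power draw 7 + 9 = 16 ≤ 21, throughput 10 + 4 = 14.
Best is node-E and node-H with total throughput 18.

18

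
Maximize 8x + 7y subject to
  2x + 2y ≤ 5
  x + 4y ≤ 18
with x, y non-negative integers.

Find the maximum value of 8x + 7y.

16

(x,y)=(2,0): 2·2+2·0=4≤5, 1·2+4·0=2≤18, objective 16.
(x,y)=(1,1): 2·1+2·1=4≤5, 1·1+4·1=5≤18, objective 15.
(x,y)=(1,0): 2·1+2·0=2≤5, 1·1+4·0=1≤18, objective 8.
Maximum is 16 at (x,y)=(2,0).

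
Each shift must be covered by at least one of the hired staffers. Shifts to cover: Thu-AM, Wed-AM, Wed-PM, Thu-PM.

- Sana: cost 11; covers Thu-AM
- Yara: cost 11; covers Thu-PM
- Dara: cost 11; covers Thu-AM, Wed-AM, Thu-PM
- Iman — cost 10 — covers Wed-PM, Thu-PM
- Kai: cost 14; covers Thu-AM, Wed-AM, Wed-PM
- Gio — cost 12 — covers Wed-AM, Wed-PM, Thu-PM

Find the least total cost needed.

21

This is a weighted set-cover instance.
Choose Dara and Iman: together they cover Thu-AM, Wed-AM, Wed-PM, Thu-PM — every shift.
Total cost: 11 + 10 = 21.
No cover costs less than 21.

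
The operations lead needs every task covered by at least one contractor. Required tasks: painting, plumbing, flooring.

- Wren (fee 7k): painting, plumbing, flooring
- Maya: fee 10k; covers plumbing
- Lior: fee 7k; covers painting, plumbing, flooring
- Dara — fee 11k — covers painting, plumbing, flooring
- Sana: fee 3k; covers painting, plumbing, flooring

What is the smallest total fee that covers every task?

Sana alone covers painting, plumbing, flooring — every task.
Total fee: 3.
No cover costs less than 3.

3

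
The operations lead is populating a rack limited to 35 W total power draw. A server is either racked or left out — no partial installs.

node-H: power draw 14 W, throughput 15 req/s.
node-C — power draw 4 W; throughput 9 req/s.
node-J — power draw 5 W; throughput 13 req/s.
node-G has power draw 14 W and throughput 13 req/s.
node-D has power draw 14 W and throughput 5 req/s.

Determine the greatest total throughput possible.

41

This is an integer program with binary decision variables.
Allowing fractional choices, the relaxed optimum would be about 48.1, but servers are indivisible.
node-H + node-C + node-J: power draw 14 + 4 + 5 = 23 ≤ 35, throughput 15 + 9 + 13 = 37.
node-H + node-C + node-G: power draw 14 + 4 + 14 = 32 ≤ 35, throughput 15 + 9 + 13 = 37.
node-H + node-J + node-G: power draw 14 + 5 + 14 = 33 ≤ 35, throughput 15 + 13 + 13 = 41.
Best is node-H, node-J, and node-G with total throughput 41.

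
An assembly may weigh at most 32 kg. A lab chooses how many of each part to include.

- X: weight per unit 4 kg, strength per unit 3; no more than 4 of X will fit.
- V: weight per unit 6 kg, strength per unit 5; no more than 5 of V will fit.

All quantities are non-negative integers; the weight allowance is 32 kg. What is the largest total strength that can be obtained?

26

This is a bounded integer knapsack.
V has the best ratio (5/6); taking only V gives at most 5×5 = 25 (stopped by the weight limit).
Mixing does better — 2×X and 4×V: weight 32 ≤ 32, strength 2·3 + 4·5 = 26.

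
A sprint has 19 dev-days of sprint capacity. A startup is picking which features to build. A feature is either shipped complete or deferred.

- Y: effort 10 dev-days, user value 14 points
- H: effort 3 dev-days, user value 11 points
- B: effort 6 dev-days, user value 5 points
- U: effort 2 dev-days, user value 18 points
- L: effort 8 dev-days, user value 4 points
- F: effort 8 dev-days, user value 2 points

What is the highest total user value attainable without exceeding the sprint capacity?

43

This is a 0-1 knapsack instance.
Take Y, H, and U: effort 10 + 3 + 2 = 15 ≤ 19, user value 14 + 11 + 18 = 43.
No other feasible combination does better.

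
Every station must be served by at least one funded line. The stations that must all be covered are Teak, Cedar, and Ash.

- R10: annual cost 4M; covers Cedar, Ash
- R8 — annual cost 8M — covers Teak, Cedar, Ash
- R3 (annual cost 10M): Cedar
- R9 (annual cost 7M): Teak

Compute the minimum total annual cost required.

The greedy cost-per-new-station heuristic would pick R10 and R9 for 11, but a cheaper cover exists.
R8 alone covers Teak, Cedar, Ash — every station.
Total annual cost: 8.
No cover costs less than 8.

8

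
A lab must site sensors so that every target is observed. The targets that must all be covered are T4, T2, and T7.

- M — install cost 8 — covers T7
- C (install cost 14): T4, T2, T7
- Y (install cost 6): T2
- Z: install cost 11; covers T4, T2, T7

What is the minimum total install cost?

11

Z alone covers T4, T2, T7 — every target.
Total install cost: 11.
No cover costs less than 11.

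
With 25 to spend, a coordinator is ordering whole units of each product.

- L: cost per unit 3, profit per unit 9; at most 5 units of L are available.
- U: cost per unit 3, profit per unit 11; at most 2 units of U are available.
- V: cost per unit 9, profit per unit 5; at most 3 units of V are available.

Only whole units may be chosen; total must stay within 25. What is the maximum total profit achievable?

67

This is a bounded integer knapsack.
U has the best ratio (11/3); taking only U gives at most 2×11 = 22 (stopped by the supply cap of 2).
Mixing does better — 5×L and 2×U: cost 21 ≤ 25, profit 5·9 + 2·11 = 67.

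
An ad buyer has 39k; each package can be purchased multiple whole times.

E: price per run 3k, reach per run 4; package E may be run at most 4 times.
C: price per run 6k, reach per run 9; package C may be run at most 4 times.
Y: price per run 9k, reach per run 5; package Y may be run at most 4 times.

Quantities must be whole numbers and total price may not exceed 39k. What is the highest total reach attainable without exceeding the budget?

52

This is a bounded integer knapsack.
2×E, 4×C, and 1×Y: price 39 ≤ 39, reach 2·4 + 4·9 + 1·5 = 49.
4×E and 4×C: price 36 ≤ 39, reach 4·4 + 4·9 = 52.
Best is 52.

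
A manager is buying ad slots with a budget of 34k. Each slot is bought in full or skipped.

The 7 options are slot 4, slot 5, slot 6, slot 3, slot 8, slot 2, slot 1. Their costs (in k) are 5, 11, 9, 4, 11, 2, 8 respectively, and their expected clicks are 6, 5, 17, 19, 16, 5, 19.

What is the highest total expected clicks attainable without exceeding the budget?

76

Take slot 6, slot 3, slot 8, slot 2, and slot 1: cost 9 + 4 + 11 + 2 + 8 = 34 ≤ 34, expected clicks 17 + 19 + 16 + 5 + 19 = 76.
No other feasible combination does better.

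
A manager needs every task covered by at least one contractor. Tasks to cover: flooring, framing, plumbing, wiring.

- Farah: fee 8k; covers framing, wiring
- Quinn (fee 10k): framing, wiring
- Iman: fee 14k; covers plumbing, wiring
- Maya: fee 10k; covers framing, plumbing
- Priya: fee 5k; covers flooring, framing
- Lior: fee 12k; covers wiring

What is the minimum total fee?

19

This is a weighted set-cover instance.
Choose Iman and Priya: together they cover flooring, framing, plumbing, wiring — every task.
Total fee: 14 + 5 = 19.
No cover costs less than 19.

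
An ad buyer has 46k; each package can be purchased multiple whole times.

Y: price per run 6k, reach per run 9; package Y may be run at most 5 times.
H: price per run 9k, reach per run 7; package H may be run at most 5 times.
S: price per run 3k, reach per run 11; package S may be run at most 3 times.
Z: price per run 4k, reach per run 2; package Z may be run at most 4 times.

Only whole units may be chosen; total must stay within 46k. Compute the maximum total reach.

80

Take 5×Y, 3×S, and 1×Z: price 43 ≤ 46, reach 5·9 + 3·11 + 1·2 = 80.
S has the best ratio (11/3) and is taken to its limit of 3; remaining capacity is filled optimally with the others.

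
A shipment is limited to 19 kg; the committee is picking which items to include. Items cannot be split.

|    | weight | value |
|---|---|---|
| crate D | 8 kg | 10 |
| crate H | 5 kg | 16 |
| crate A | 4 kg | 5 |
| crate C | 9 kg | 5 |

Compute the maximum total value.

This is a 0-1 knapsack instance.
Allowing fractional choices, the relaxed optimum would be about 32.1, but items are indivisible.
crate H + crate A + crate C: weight 5 + 4 + 9 = 18 ≤ 19, value 16 + 5 + 5 = 26.
crate D + crate H: weight 8 + 5 = 13 ≤ 19, value 10 + 16 = 26.
crate D + crate H + crate A: weight 8 + 5 + 4 = 17 ≤ 19, value 10 + 16 + 5 = 31.
Best is crate D, crate H, and crate A with total value 31.

31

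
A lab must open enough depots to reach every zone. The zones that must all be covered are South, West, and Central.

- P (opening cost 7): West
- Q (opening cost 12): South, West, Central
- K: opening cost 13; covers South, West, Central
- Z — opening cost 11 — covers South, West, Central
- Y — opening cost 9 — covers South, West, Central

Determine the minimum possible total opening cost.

9

Y alone covers South, West, Central — every zone.
Total opening cost: 9.
No cover costs less than 9.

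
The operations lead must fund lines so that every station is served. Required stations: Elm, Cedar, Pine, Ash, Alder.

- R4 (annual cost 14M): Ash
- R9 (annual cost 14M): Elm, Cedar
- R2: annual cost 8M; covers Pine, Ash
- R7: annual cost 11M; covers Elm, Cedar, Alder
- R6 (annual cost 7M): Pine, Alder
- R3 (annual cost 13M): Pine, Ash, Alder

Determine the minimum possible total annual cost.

The greedy cost-per-new-station heuristic would pick R6, R7, and R2 for 26, but a cheaper cover exists.
Choose R2 and R7: together they cover Elm, Cedar, Pine, Ash, Alder — every station.
Total annual cost: 8 + 11 = 19.
No cover costs less than 19.

19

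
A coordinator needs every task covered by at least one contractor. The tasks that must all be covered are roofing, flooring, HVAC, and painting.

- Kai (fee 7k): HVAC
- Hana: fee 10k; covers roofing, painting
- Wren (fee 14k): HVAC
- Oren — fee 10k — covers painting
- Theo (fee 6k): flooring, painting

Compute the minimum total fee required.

23

Choose Kai, Hana, and Theo: together they cover roofing, flooring, HVAC, painting — every task.
Total fee: 7 + 10 + 6 = 23.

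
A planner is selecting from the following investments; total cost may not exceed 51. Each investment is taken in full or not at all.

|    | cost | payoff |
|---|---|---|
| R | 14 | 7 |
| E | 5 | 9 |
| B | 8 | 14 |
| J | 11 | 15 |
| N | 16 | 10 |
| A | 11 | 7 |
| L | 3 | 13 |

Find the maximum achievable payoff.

61

This is an integer program with binary decision variables.
Take E, B, J, N, and L: cost 5 + 8 + 11 + 16 + 3 = 43 ≤ 51, payoff 9 + 14 + 15 + 10 + 13 = 61.
No other feasible combination does better.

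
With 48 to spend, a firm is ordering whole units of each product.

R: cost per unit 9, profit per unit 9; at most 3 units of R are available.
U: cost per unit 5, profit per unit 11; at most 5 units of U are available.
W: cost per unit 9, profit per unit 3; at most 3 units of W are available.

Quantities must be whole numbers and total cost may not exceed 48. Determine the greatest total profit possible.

Take 2×R and 5×U: cost 43 ≤ 48, profit 2·9 + 5·11 = 73.
U has the best ratio (11/5) and is taken to its limit of 5; remaining capacity is filled optimally with the others.

73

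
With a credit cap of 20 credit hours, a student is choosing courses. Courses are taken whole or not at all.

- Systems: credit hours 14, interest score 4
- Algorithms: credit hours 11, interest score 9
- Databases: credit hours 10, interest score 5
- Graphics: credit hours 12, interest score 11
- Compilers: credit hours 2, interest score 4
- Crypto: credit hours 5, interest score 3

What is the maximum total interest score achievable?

Graphics + Compilers + Crypto: credit hours 12 + 2 + 5 = 19 ≤ 20, interest score 11 + 4 + 3 = 18.
Algorithms + Compilers + Crypto: credit hours 11 + 2 + 5 = 18 ≤ 20, interest score 9 + 4 + 3 = 16.
Best is Graphics, Compilers, and Crypto with total interest score 18.

18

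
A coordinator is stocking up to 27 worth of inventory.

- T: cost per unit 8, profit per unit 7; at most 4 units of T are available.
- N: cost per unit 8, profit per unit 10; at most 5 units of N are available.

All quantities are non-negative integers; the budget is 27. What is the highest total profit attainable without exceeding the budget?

Take 3×N: cost 24 ≤ 27, profit 3·10 = 30.
No other integer combination yields more.

30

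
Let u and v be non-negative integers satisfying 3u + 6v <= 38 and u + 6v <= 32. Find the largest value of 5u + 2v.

The continuous relaxation peaks at (12.7, 0) with value 63.33; rounding to a feasible lattice point costs some objective.
(u,v)=(12,0): 3·12+6·0=36≤38, 1·12+6·0=12≤32, objective 60.
(u,v)=(11,0): 3·11+6·0=33≤38, 1·11+6·0=11≤32, objective 55.
Maximum is 60 at (u,v)=(12,0).

60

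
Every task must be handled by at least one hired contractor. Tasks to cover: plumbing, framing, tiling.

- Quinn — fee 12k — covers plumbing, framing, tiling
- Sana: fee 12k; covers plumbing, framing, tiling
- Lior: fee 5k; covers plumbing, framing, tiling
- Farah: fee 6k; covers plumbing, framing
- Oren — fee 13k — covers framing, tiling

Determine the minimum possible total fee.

5

This is an integer covering problem.
Lior alone covers plumbing, framing, tiling — every task.
Total fee: 5.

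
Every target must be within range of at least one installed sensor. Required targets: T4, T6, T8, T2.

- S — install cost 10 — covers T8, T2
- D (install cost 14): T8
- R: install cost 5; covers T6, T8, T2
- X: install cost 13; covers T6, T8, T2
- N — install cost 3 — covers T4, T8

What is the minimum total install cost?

This is a weighted set-cover instance.
Choose R and N: together they cover T4, T6, T8, T2 — every target.
Total install cost: 5 + 3 = 8.
No cover costs less than 8.

8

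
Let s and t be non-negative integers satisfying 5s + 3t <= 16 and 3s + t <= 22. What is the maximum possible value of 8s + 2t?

Relaxing integrality, the LP optimum is 25.60 at (s,t) = (3.2, 0), which is not an integer point.
(s,t)=(3,0): 5·3+3·0=15≤16, 3·3+1·0=9≤22, objective 24.
(s,t)=(2,1): 5·2+3·1=13≤16, 3·2+1·1=7≤22, objective 18.
(s,t)=(2,0): 5·2+3·0=10≤16, 3·2+1·0=6≤22, objective 16.
No feasible integer point exceeds 24.

24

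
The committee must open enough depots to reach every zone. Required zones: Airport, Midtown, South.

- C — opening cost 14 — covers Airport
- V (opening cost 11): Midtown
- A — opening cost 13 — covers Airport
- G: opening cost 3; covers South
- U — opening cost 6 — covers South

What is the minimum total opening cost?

Choose V, A, and G: together they cover Airport, Midtown, South — every zone.
Total opening cost: 11 + 13 + 3 = 27.

27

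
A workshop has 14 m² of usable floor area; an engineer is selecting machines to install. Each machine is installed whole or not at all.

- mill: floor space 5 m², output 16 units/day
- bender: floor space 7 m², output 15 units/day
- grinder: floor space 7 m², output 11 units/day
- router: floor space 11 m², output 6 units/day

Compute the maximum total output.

31

This is an integer program with binary decision variables.
mill + grinder: floor space 5 + 7 = 12 ≤ 14, output 16 + 11 = 27.
mill + bender: floor space 5 + 7 = 12 ≤ 14, output 16 + 15 = 31.
Best is mill and bender with total output 31.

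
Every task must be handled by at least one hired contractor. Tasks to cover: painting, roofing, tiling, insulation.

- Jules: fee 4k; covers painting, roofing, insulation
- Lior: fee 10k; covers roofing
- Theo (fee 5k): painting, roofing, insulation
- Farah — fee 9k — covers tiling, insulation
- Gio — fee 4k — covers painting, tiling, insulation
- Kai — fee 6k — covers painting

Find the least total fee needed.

8

Choose Jules and Gio: together they cover painting, roofing, tiling, insulation — every task.
Total fee: 4 + 4 = 8.
No cover costs less than 8.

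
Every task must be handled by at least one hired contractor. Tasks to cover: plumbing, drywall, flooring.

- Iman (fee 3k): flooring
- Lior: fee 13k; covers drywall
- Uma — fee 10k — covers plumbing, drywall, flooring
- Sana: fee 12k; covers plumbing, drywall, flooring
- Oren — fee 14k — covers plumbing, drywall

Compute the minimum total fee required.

The greedy cost-per-new-task heuristic would pick Iman and Uma for 13, but a cheaper cover exists.
Uma alone covers plumbing, drywall, flooring — every task.
Total fee: 10.
No cover costs less than 10.

10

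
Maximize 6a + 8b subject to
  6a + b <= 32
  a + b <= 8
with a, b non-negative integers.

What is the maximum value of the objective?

(a,b)=(0,8): 6·0+1·8=8≤32, 1·0+1·8=8≤8, objective 64.
(a,b)=(1,7): 6·1+1·7=13≤32, 1·1+1·7=8≤8, objective 62.
(a,b)=(0,7): 6·0+1·7=7≤32, 1·0+1·7=7≤8, objective 56.
No feasible integer point exceeds 64.

64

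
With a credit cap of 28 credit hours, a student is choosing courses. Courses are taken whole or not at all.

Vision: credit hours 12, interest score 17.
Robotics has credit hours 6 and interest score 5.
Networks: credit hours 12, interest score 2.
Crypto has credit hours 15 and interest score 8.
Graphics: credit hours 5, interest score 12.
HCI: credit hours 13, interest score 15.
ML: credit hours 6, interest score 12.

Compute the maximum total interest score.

41

Allowing fractional choices, the relaxed optimum would be about 46.8, but courses are indivisible.
Vision + Graphics + ML: credit hours 12 + 5 + 6 = 23 ≤ 28, interest score 17 + 12 + 12 = 41.
Vision + Robotics + Graphics: credit hours 12 + 6 + 5 = 23 ≤ 28, interest score 17 + 5 + 12 = 34.
Graphics + HCI + ML: credit hours 5 + 13 + 6 = 24 ≤ 28, interest score 12 + 15 + 12 = 39.
Best is Vision, Graphics, and ML with total interest score 41.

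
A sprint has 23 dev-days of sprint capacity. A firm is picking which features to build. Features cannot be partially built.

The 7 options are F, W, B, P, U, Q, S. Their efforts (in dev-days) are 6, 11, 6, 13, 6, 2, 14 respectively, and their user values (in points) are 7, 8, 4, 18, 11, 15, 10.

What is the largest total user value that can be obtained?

Treat it as a binary knapsack problem.
Allowing fractional choices, the relaxed optimum would be about 46.3, but features are indivisible.
P + U + Q: effort 13 + 6 + 2 = 21 ≤ 23, user value 18 + 11 + 15 = 44.
F + P + Q: effort 6 + 13 + 2 = 21 ≤ 23, user value 7 + 18 + 15 = 40.
Best is P, U, and Q with total user value 44.

44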